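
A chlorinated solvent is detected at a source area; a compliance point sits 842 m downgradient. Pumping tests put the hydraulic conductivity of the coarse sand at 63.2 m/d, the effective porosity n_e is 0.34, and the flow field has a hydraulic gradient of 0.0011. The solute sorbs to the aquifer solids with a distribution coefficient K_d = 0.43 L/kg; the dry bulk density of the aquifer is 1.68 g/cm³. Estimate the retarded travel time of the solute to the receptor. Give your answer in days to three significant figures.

q = Ki = 63.2 × 0.0011 = 0.06952 m/d
Average linear velocity = 0.06952 / 0.34 = 0.2045 m/d
Retardation R = 1 + ρ_b·K_d/n = 1 + 1.68×0.43/0.34 = 3.125
Contaminant velocity v_c = v/R = 0.2045/3.125 = 0.06544 m/d
t = L/v_c = 842/0.06544 = 12870 d

12900 days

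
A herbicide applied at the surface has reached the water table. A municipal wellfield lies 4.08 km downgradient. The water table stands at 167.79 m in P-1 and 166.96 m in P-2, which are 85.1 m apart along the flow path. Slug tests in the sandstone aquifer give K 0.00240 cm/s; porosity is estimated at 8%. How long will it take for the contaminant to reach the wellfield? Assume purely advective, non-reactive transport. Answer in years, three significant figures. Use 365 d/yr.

44.2 years

Hydraulic gradient i = (167.79 − 166.96) / 85.1 = 0.83 / 85.1 = 0.009753
K = 0.00240 cm/s × 864 = 2.074 m/d
Specific discharge q = 2.074 × 0.009753 = 0.02022 m/d
v_s = q/n_e = 0.02022/0.08 = 0.2528 m/d
L = 4.08 km = 4080 m
t = L / v = 4080 / 0.2528 = 16140 d
   = 16140 / 365 = 44.2 yr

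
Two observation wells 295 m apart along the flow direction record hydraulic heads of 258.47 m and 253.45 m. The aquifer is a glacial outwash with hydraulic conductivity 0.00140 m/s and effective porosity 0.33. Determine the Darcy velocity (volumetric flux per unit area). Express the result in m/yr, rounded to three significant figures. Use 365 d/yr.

Hydraulic gradient i = (258.47 − 253.45) / 295 = 5.02 / 295 = 0.01702
K = 0.00140 m/s × 86400 s/d = 121.0 m/d
q = Ki = 121.0 × 0.01702 = 2.058 m/d
   = 2.058 × 365 = 751 m/yr

751 m/yr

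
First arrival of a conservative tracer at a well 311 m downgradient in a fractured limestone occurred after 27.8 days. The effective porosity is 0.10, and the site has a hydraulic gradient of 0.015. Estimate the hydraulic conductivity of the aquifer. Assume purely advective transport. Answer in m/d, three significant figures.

v = L / t = 311 / 27.8 = 11.19 m/d
K = v · n / i = 11.19 × 0.10 / 0.015 = 74.6 m/d

74.6 m/d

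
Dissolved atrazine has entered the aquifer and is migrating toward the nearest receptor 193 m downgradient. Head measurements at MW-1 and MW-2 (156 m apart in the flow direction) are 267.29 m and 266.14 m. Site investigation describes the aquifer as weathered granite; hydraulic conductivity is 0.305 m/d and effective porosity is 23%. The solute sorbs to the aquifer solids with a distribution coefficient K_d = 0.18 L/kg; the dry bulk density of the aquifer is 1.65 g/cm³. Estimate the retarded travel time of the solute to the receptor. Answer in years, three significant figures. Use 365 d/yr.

Hydraulic gradient i = (267.29 − 266.14) / 156 = 1.15 / 156 = 0.007372
q = Ki = 0.305 × 0.007372 = 0.002248 m/d
v_s = q/n_e = 0.002248/0.23 = 0.009776 m/d
Retardation R = 1 + ρ_b·K_d/n = 1 + 1.65×0.18/0.23 = 2.291
Contaminant velocity v_c = v/R = 0.009776/2.291 = 0.004266 m/d
t = L/v_c = 193/0.004266 = 45240 d
   = 45240/365 = 124 yr

124 years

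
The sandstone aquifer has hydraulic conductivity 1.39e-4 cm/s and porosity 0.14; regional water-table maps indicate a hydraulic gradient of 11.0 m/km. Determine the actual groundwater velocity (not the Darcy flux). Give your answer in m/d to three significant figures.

K = 1.39e-4 cm/s × 864 = 0.1201 m/d
q = Ki = 0.1201 × 0.011 = 0.001321 m/d
Seepage velocity v = q / n = 0.001321 / 0.14 = 0.009436 m/d

0.00944 m/d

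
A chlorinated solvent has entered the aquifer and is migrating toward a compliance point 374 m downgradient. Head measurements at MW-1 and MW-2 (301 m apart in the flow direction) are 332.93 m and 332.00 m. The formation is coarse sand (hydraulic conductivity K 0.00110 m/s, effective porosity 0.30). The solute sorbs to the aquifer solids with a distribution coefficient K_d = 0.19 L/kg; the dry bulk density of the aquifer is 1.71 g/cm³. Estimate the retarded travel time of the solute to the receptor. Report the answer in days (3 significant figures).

Hydraulic gradient i = (332.93 − 332.00) / 301 = 0.93 / 301 = 0.003090
K = 0.00110 m/s × 86400 s/d = 95.04 m/d
Darcy flux q = K·i = 95.04 × 0.003090 = 0.2936 m/d
Seepage velocity v = q / n = 0.2936 / 0.30 = 0.9788 m/d
Retardation R = 1 + ρ_b·K_d/n = 1 + 1.71×0.19/0.30 = 2.083
Contaminant velocity v_c = v/R = 0.9788/2.083 = 0.4699 m/d
t = L/v_c = 374/0.4699 = 795.9 d

796 days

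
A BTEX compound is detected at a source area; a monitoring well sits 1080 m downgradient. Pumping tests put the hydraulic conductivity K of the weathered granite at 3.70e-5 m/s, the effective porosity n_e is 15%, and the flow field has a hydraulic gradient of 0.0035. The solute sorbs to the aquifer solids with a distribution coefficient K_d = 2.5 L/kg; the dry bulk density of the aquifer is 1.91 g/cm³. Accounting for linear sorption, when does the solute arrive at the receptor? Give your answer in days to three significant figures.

475000 days

K = 3.70e-5 m/s × 86400 s/d = 3.197 m/d
q = Ki = 3.197 × 0.0035 = 0.01119 m/d
v = Ki/n = 3.197·0.0035/0.15 = 0.07459 m/d
Retardation R = 1 + ρ_b·K_d/n = 1 + 1.91×2.5/0.15 = 32.83
Contaminant velocity v_c = v/R = 0.07459/32.83 = 0.002272 m/d
t = L/v_c = 1080/0.002272 = 475400 d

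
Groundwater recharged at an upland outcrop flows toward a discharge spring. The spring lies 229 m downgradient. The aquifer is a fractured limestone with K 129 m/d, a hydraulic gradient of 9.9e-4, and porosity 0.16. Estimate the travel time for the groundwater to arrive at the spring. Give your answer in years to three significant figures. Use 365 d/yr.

Specific discharge q = 129 × 9.9e-4 = 0.1277 m/d
v = Ki/n = 129·9.9e-4/0.16 = 0.7982 m/d
t = L / v = 229 / 0.7982 = 286.9 d
   = 286.9 / 365 = 0.786 yr

0.786 years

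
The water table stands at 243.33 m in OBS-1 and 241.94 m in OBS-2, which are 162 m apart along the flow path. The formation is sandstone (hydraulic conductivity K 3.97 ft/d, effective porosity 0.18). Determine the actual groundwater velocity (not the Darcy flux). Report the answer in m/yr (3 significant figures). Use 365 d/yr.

21.1 m/yr

Hydraulic gradient i = (243.33 − 241.94) / 162 = 1.39 / 162 = 0.008580
K = 3.97 ft/d × 0.3048 = 1.210 m/d
Darcy flux q = K·i = 1.210 × 0.008580 = 0.01038 m/d
v = Ki/n = 1.210·0.008580/0.18 = 0.05768 m/d
   = 0.05768 × 365 = 21.1 m/yr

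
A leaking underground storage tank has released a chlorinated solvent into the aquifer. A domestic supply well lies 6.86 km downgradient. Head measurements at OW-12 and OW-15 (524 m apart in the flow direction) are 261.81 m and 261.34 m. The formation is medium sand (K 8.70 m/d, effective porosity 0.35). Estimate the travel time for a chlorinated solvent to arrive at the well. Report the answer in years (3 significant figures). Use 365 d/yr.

Hydraulic gradient i = (261.81 − 261.34) / 524 = 0.47 / 524 = 8.969e-4
Darcy flux q = K·i = 8.70 × 8.969e-4 = 0.007803 m/d
v = Ki/n = 8.70·8.969e-4/0.35 = 0.02230 m/d
L = 6.86 km = 6860 m
t = L / v = 6860 / 0.02230 = 307700 d
   = 307700 / 365 = 843 yr

843 years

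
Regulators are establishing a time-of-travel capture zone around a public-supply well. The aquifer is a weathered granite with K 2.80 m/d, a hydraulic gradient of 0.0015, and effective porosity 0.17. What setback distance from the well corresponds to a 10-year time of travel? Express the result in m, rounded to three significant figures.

90.2 m

Specific discharge q = 2.80 × 0.0015 = 0.004200 m/d
v = Ki/n = 2.80·0.0015/0.17 = 0.02471 m/d
T = 10 yr × 365 = 3650 d
L = v × T = 0.02471 × 3650 = 90.18 m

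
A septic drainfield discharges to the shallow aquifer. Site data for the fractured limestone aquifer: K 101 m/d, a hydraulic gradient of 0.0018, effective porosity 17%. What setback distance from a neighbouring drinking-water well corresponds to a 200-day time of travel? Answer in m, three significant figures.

214 m

Darcy flux q = K·i = 101 × 0.0018 = 0.1818 m/d
v = Ki/n = 101·0.0018/0.17 = 1.069 m/d
L = v × T = 1.069 × 200 = 213.9 m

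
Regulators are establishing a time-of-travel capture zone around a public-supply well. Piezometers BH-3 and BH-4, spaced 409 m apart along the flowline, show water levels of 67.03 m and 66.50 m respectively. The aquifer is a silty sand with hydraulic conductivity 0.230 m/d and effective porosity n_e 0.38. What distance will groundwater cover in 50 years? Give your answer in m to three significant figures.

Hydraulic gradient i = (67.03 − 66.50) / 409 = 0.53 / 409 = 0.001296
q = Ki = 0.230 × 0.001296 = 2.980e-4 m/d
v_s = q/n_e = 2.980e-4/0.38 = 7.843e-4 m/d
T = 50 yr × 365 = 18250 d
L = v × T = 7.843e-4 × 18250 = 14.31 m

14.3 m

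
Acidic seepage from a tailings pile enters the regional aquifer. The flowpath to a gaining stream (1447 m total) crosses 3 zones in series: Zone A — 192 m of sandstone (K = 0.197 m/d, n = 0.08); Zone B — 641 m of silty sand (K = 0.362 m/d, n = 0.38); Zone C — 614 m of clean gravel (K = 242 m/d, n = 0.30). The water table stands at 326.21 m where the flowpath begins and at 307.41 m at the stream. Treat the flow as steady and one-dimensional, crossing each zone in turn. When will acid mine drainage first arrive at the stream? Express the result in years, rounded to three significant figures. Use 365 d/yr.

Total head drop ΔH = 326.21 − 307.41 = 18.80 m
Steady 1-D flow in series ⇒ the Darcy flux q is identical in every zone and the zone head losses add (resistances L/K in series).
Σ(L/K) = 192/0.197 + 641/0.362 + 614/242 = 974.6 + 1771 + 2.537 = 2748 d
q = ΔH / Σ(L/K) = 18.80 / 2748 = 0.006842 m/d (same in every zone)
Zone A: v = q/n = 0.006842/0.08 = 0.08552 m/d → t_A = 192/0.08552 = 2245 d
Zone B: v = q/n = 0.006842/0.38 = 0.01800 m/d → t_B = 641/0.01800 = 35600 d
Zone C: v = q/n = 0.006842/0.30 = 0.02281 m/d → t_C = 614/0.02281 = 26920 d
Total t = 2245 + 35600 + 26920 = 64770 d
   = 64770 / 365 = 177 yr

177 years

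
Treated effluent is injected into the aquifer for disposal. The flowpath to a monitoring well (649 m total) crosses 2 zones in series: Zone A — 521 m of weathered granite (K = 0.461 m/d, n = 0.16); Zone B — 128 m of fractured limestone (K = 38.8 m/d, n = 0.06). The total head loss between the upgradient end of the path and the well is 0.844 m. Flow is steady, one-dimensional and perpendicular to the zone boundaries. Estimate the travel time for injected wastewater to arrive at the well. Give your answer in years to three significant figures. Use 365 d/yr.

Continuity: the same q passes through each zone, so ΔH = q·Σ(L_j/K_j) — the zones act as resistances in series.
Σ(L/K) = 521/0.461 + 128/38.8 = 1130 + 3.299 = 1133 d
q = ΔH / Σ(L/K) = 0.844 / 1133 = 7.446e-4 m/d (same in every zone)
Zone A: v = q/n = 7.446e-4/0.16 = 0.004654 m/d → t_A = 521/0.004654 = 111900 d
Zone B: v = q/n = 7.446e-4/0.06 = 0.01241 m/d → t_B = 128/0.01241 = 10310 d
Total t = 111900 + 10310 = 122300 d
   = 122300 / 365 = 335 yr

335 years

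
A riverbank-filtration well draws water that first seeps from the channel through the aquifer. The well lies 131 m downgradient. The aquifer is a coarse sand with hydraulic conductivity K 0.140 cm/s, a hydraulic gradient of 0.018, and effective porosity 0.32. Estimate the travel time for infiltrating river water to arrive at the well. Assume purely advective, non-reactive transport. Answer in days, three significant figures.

19.3 days

K = 0.140 cm/s × 864 = 121.0 m/d
q = Ki = 121.0 × 0.018 = 2.177 m/d
v = Ki/n = 121.0·0.018/0.32 = 6.804 m/d
t = L / v = 131 / 6.804 = 19.25 d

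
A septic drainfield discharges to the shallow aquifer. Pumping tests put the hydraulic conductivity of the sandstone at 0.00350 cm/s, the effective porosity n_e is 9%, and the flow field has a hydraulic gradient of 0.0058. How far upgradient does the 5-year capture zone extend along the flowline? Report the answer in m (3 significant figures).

356 m

K = 0.00350 cm/s × 864 = 3.024 m/d
q = Ki = 3.024 × 0.0058 = 0.01754 m/d
Average linear velocity = 0.01754 / 0.09 = 0.1949 m/d
T = 5 yr × 365 = 1825 d
L = v × T = 0.1949 × 1825 = 355.7 m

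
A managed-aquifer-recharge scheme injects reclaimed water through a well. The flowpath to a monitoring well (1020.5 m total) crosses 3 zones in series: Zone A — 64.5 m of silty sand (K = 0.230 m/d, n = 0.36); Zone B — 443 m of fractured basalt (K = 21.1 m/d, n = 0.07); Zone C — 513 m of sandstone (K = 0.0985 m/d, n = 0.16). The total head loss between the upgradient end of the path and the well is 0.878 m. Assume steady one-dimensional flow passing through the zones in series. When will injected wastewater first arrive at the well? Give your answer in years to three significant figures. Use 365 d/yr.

Steady 1-D flow in series ⇒ the Darcy flux q is identical in every zone and the zone head losses add (resistances L/K in series).
Σ(L/K) = 64.5/0.230 + 443/21.1 + 513/0.0985 = 280.4 + 21.00 + 5208 = 5510 d
q = ΔH / Σ(L/K) = 0.878 / 5510 = 1.594e-4 m/d (same in every zone)
Zone A: v = q/n = 1.594e-4/0.36 = 4.427e-4 m/d → t_A = 64.5/4.427e-4 = 145700 d
Zone B: v = q/n = 1.594e-4/0.07 = 0.002277 m/d → t_B = 443/0.002277 = 194600 d
Zone C: v = q/n = 1.594e-4/0.16 = 9.960e-4 m/d → t_C = 513/9.960e-4 = 515100 d
Total t = 145700 + 194600 + 515100 = 855400 d
   = 855400 / 365 = 2340 yr

2340 years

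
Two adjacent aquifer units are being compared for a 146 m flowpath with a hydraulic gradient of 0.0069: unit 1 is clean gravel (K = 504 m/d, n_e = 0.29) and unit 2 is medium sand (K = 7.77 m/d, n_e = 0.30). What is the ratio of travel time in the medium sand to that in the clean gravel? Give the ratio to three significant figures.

67.1

Unit 1 (clean gravel): v = 504×0.0069/0.29 = 11.99 m/d, t = 146/11.99 = 12.18 d
Unit 2 (medium sand): v = 7.77×0.0069/0.30 = 0.1787 m/d, t = 146/0.1787 = 817.0 d
t(medium sand) / t(clean gravel) = 817.0/12.18 = 67.1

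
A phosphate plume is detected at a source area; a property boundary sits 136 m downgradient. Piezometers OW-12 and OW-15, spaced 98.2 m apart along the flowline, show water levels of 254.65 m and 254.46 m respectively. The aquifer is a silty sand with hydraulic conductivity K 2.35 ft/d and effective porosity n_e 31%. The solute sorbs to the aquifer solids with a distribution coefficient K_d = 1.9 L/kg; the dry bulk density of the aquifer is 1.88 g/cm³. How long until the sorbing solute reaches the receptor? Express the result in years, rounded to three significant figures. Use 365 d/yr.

Hydraulic gradient i = (254.65 − 254.46) / 98.2 = 0.19 / 98.2 = 0.001935
K = 2.35 ft/d × 0.3048 = 0.7163 m/d
q = Ki = 0.7163 × 0.001935 = 0.001386 m/d
Average linear velocity = 0.001386 / 0.31 = 0.004471 m/d
Retardation R = 1 + ρ_b·K_d/n = 1 + 1.88×1.9/0.31 = 12.52
Contaminant velocity v_c = v/R = 0.004471/12.52 = 3.570e-4 m/d
t = L/v_c = 136/3.570e-4 = 381000 d
   = 381000/365 = 1040 yr

1040 years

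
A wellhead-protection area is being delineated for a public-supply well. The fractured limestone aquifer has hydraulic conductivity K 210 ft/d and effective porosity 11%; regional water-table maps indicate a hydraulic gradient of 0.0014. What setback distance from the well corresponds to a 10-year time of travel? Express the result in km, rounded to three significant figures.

K = 210 ft/d × 0.3048 = 64.01 m/d
q = Ki = 64.01 × 0.0014 = 0.08961 m/d
v_s = q/n_e = 0.08961/0.11 = 0.8146 m/d
T = 10 yr × 365 = 3650 d
L = v × T = 0.8146 × 3650 = 2973 m
   = 2.97 km

2.97 km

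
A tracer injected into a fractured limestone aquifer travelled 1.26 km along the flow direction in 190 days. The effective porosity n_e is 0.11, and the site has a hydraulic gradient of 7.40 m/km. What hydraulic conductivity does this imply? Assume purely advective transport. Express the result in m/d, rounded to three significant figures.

L = 1.26 km = 1260 m
v = L / t = 1260 / 190 = 6.632 m/d
K = v · n / i = 6.632 × 0.11 / 0.0074 = 98.6 m/d

98.6 m/d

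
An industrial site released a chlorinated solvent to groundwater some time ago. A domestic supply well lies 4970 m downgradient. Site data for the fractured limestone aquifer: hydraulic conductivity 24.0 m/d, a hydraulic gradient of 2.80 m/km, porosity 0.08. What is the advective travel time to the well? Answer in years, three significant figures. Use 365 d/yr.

Darcy flux q = K·i = 24.0 × 0.0028 = 0.06720 m/d
Seepage velocity v = q / n = 0.06720 / 0.08 = 0.8400 m/d
t = L / v = 4970 / 0.8400 = 5917 d
   = 5917 / 365 = 16.2 yr

16.2 years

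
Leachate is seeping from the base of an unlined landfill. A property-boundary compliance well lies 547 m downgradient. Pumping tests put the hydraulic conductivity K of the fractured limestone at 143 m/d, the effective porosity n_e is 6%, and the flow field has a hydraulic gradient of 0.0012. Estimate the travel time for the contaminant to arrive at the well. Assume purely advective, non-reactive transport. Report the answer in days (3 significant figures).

191 days

Specific discharge q = 143 × 0.0012 = 0.1716 m/d
v_s = q/n_e = 0.1716/0.06 = 2.860 m/d
t = L / v = 547 / 2.860 = 191.3 d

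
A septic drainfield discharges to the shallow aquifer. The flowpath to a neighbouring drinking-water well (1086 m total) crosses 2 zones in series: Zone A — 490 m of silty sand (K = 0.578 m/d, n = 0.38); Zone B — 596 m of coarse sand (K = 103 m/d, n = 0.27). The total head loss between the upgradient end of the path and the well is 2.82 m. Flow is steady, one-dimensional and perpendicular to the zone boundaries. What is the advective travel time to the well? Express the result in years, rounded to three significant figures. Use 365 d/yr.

Continuity: the same q passes through each zone, so ΔH = q·Σ(L_j/K_j) — the zones act as resistances in series.
Σ(L/K) = 490/0.578 + 596/103 = 847.8 + 5.786 = 853.5 d
q = ΔH / Σ(L/K) = 2.82 / 853.5 = 0.003304 m/d (same in every zone)
Zone A: v = q/n = 0.003304/0.38 = 0.008694 m/d → t_A = 490/0.008694 = 56360 d
Zone B: v = q/n = 0.003304/0.27 = 0.01224 m/d → t_B = 596/0.01224 = 48710 d
Total t = 56360 + 48710 = 105100 d
   = 105100 / 365 = 288 yr

288 years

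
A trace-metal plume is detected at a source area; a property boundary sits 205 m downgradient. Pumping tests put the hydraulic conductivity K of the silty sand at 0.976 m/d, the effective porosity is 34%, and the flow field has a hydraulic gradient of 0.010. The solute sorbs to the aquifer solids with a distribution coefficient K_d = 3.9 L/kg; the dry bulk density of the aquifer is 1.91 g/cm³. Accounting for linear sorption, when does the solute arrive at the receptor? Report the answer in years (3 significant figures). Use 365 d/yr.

q = Ki = 0.976 × 0.010 = 0.009760 m/d
Average linear velocity = 0.009760 / 0.34 = 0.02871 m/d
Retardation R = 1 + ρ_b·K_d/n = 1 + 1.91×3.9/0.34 = 22.91
Contaminant velocity v_c = v/R = 0.02871/22.91 = 0.001253 m/d
t = L/v_c = 205/0.001253 = 163600 d
   = 163600/365 = 448 yr

448 years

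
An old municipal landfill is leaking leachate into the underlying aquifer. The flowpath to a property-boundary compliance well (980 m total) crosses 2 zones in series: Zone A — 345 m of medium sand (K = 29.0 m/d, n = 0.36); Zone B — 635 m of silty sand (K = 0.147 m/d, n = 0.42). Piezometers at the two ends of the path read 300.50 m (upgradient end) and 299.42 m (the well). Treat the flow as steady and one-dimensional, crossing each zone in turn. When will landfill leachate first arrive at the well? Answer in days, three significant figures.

1.57e6 days

Total head drop ΔH = 300.50 − 299.42 = 1.08 m
Steady 1-D flow in series ⇒ the Darcy flux q is identical in every zone and the zone head losses add (resistances L/K in series).
Σ(L/K) = 345/29.0 + 635/0.147 = 11.90 + 4320 = 4332 d
q = ΔH / Σ(L/K) = 1.08 / 4332 = 2.493e-4 m/d (same in every zone)
Zone A: v = q/n = 2.493e-4/0.36 = 6.926e-4 m/d → t_A = 345/6.926e-4 = 498100 d
Zone B: v = q/n = 2.493e-4/0.42 = 5.936e-4 m/d → t_B = 635/5.936e-4 = 1.070e6 d
Total t = 498100 + 1.070e6 = 1.568e6 d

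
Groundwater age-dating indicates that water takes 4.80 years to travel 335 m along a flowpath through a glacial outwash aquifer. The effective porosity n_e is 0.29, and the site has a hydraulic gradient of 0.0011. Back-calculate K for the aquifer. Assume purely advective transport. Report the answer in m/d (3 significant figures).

t = 4.80 years = 1752 d
v = L / t = 335 / 1752 = 0.1912 m/d
K = v · n / i = 0.1912 × 0.29 / 0.0011 = 50.4 m/d

50.4 m/d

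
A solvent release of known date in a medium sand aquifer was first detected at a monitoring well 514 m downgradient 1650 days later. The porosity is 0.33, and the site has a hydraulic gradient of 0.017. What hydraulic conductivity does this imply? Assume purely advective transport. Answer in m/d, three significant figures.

6.05 m/d

v = L / t = 514 / 1650 = 0.3115 m/d
K = v · n / i = 0.3115 × 0.33 / 0.017 = 6.05 m/d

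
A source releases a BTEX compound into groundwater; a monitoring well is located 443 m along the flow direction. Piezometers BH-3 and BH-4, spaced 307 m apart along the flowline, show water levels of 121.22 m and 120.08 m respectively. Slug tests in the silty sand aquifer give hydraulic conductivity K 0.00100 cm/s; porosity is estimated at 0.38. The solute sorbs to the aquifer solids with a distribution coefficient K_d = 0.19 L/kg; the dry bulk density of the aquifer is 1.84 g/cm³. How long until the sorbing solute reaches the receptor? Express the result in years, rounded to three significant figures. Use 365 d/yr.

Hydraulic gradient i = (121.22 − 120.08) / 307 = 1.14 / 307 = 0.003713
K = 0.00100 cm/s × 864 = 0.8640 m/d
q = Ki = 0.8640 × 0.003713 = 0.003208 m/d
Seepage velocity v = q / n = 0.003208 / 0.38 = 0.008443 m/d
Retardation R = 1 + ρ_b·K_d/n = 1 + 1.84×0.19/0.38 = 1.920
Contaminant velocity v_c = v/R = 0.008443/1.920 = 0.004397 m/d
t = L/v_c = 443/0.004397 = 100700 d
   = 100700/365 = 276 yr

276 years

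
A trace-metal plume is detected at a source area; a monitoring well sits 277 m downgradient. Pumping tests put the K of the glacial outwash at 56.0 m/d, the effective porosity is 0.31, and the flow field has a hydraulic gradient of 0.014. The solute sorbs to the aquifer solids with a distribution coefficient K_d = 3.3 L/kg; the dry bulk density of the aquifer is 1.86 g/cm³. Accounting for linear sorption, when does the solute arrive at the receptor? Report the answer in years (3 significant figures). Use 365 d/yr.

Darcy flux q = K·i = 56.0 × 0.014 = 0.7840 m/d
Seepage velocity v = q / n = 0.7840 / 0.31 = 2.529 m/d
Retardation R = 1 + ρ_b·K_d/n = 1 + 1.86×3.3/0.31 = 20.80
Contaminant velocity v_c = v/R = 2.529/20.80 = 0.1216 m/d
t = L/v_c = 277/0.1216 = 2278 d
   = 2278/365 = 6.24 yr

6.24 years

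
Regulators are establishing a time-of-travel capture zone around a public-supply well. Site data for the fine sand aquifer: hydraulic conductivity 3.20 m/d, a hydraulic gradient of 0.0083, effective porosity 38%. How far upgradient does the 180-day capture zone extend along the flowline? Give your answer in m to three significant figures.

q = Ki = 3.20 × 0.0083 = 0.02656 m/d
v = Ki/n = 3.20·0.0083/0.38 = 0.06989 m/d
L = v × T = 0.06989 × 180 = 12.58 m

12.6 m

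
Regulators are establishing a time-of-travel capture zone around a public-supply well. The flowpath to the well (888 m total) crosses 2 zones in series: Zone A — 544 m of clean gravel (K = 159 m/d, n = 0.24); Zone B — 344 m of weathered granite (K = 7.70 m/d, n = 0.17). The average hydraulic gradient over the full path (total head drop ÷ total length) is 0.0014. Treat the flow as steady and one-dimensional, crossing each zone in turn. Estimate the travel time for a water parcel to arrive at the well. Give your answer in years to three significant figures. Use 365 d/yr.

20.0 years

For zones in series the flux q is common to all zones; the equivalent conductivity is the harmonic (thickness-weighted) mean, K_eq = L_total / Σ(L_j/K_j).
Σ(L/K) = 544/159 + 344/7.70 = 3.421 + 44.68 = 48.10 d
K_eq = L_total / Σ(L/K) = 888 / 48.10 = 18.46 m/d
q = K_eq · i = 18.46 × 0.0014 = 0.02585 m/d (same in every zone)
Zone A: v = q/n = 0.02585/0.24 = 0.1077 m/d → t_A = 544/0.1077 = 5051 d
Zone B: v = q/n = 0.02585/0.17 = 0.1520 m/d → t_B = 344/0.1520 = 2262 d
Total t = 5051 + 2262 = 7314 d
   = 7314 / 365 = 20.0 yr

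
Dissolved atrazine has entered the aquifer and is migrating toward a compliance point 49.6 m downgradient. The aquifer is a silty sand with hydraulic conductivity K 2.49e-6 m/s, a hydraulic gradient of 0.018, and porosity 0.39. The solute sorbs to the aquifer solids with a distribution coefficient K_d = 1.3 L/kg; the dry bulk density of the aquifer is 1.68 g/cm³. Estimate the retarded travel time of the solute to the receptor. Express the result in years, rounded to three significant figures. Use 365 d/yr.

90.3 years

K = 2.49e-6 m/s × 86400 s/d = 0.2151 m/d
Darcy flux q = K·i = 0.2151 × 0.018 = 0.003872 m/d
v = Ki/n = 0.2151·0.018/0.39 = 0.009929 m/d
Retardation R = 1 + ρ_b·K_d/n = 1 + 1.68×1.3/0.39 = 6.600
Contaminant velocity v_c = v/R = 0.009929/6.600 = 0.001504 m/d
t = L/v_c = 49.6/0.001504 = 32970 d
   = 32970/365 = 90.3 yr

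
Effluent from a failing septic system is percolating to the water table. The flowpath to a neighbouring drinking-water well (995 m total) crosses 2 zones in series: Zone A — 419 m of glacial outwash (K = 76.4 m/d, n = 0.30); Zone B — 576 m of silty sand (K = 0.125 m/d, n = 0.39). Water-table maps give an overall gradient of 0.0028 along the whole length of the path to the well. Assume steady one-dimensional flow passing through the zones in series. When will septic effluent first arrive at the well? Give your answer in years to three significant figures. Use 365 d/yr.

For zones in series the flux q is common to all zones; the equivalent conductivity is the harmonic (thickness-weighted) mean, K_eq = L_total / Σ(L_j/K_j).
Σ(L/K) = 419/76.4 + 576/0.125 = 5.484 + 4608 = 4613 d
K_eq = L_total / Σ(L/K) = 995 / 4613 = 0.2157 m/d
q = K_eq · i = 0.2157 × 0.0028 = 6.039e-4 m/d (same in every zone)
Zone A: v = q/n = 6.039e-4/0.30 = 0.002013 m/d → t_A = 419/0.002013 = 208200 d
Zone B: v = q/n = 6.039e-4/0.39 = 0.001548 m/d → t_B = 576/0.001548 = 372000 d
Total t = 208200 + 372000 = 580100 d
   = 580100 / 365 = 1590 yr

1590 years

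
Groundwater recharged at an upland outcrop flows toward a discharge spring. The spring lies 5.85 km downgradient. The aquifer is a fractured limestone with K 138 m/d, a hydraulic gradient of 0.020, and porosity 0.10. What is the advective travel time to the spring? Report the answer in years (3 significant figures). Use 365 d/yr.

q = Ki = 138 × 0.020 = 2.760 m/d
Seepage velocity v = q / n = 2.760 / 0.10 = 27.60 m/d
L = 5.85 km = 5850 m
t = L / v = 5850 / 27.60 = 212.0 d
   = 212.0 / 365 = 0.581 yr

0.581 years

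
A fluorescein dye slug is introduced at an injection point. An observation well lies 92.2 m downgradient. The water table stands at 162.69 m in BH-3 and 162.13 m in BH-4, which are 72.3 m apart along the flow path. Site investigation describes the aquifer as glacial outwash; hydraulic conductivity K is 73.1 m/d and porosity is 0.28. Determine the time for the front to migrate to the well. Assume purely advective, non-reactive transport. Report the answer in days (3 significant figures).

45.6 days

Hydraulic gradient i = (162.69 − 162.13) / 72.3 = 0.56 / 72.3 = 0.007746
Darcy flux q = K·i = 73.1 × 0.007746 = 0.5662 m/d
v = Ki/n = 73.1·0.007746/0.28 = 2.022 m/d
t = L / v = 92.2 / 2.022 = 45.60 d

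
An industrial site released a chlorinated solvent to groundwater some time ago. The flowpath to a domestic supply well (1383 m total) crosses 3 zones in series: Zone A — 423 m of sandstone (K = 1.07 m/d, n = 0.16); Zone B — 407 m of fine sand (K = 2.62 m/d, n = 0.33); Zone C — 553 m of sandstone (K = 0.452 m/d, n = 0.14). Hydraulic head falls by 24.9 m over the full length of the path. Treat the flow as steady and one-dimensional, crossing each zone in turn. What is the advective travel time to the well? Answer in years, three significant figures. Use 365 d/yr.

54.5 years

Steady 1-D flow in series ⇒ the Darcy flux q is identical in every zone and the zone head losses add (resistances L/K in series).
Σ(L/K) = 423/1.07 + 407/2.62 + 553/0.452 = 395.3 + 155.3 + 1223 = 1774 d
q = ΔH / Σ(L/K) = 24.9 / 1774 = 0.01404 m/d (same in every zone)
Zone A: v = q/n = 0.01404/0.16 = 0.08772 m/d → t_A = 423/0.08772 = 4822 d
Zone B: v = q/n = 0.01404/0.33 = 0.04253 m/d → t_B = 407/0.04253 = 9570 d
Zone C: v = q/n = 0.01404/0.14 = 0.1003 m/d → t_C = 553/0.1003 = 5516 d
Total t = 4822 + 9570 + 5516 = 19910 d
   = 19910 / 365 = 54.5 yr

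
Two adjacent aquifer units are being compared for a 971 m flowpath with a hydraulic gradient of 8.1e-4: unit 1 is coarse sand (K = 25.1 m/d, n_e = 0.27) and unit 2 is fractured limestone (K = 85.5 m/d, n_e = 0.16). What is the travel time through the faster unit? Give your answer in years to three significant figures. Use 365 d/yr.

6.15 years

Unit 1 (coarse sand): v = 25.1×8.1e-4/0.27 = 0.07530 m/d, t = 971/0.07530 = 12900 d
Unit 2 (fractured limestone): v = 85.5×8.1e-4/0.16 = 0.4328 m/d, t = 971/0.4328 = 2243 d
Faster: 2243 d / 365 = 6.15 yr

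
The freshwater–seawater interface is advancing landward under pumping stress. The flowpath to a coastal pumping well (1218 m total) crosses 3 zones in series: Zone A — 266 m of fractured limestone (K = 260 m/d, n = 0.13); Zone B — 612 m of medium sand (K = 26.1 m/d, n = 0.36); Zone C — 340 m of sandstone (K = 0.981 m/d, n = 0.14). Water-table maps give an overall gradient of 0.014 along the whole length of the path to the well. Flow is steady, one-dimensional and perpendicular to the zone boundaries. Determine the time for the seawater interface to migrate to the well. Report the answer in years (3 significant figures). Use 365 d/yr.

Steady 1-D flow in series ⇒ the Darcy flux q is identical in every zone and the zone head losses add (resistances L/K in series).
Σ(L/K) = 266/260 + 612/26.1 + 340/0.981 = 1.023 + 23.45 + 346.6 = 371.1 d
K_eq = L_total / Σ(L/K) = 1218 / 371.1 = 3.283 m/d
q = K_eq · i = 3.283 × 0.014 = 0.04596 m/d (same in every zone)
Zone A: v = q/n = 0.04596/0.13 = 0.3535 m/d → t_A = 266/0.3535 = 752.5 d
Zone B: v = q/n = 0.04596/0.36 = 0.1277 m/d → t_B = 612/0.1277 = 4794 d
Zone C: v = q/n = 0.04596/0.14 = 0.3283 m/d → t_C = 340/0.3283 = 1036 d
Total t = 752.5 + 4794 + 1036 = 6582 d
   = 6582 / 365 = 18.0 yr

18.0 years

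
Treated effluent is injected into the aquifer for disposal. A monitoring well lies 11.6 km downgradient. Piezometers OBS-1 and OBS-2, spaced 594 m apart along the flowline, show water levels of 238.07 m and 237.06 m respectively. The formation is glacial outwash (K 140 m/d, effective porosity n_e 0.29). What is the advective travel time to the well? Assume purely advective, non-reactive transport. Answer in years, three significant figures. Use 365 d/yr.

38.7 years

Hydraulic gradient i = (238.07 − 237.06) / 594 = 1.01 / 594 = 0.001700
Specific discharge q = 140 × 0.001700 = 0.2380 m/d
Seepage velocity v = q / n = 0.2380 / 0.29 = 0.8209 m/d
L = 11.6 km = 11600 m
t = L / v = 11600 / 0.8209 = 14130 d
   = 14130 / 365 = 38.7 yr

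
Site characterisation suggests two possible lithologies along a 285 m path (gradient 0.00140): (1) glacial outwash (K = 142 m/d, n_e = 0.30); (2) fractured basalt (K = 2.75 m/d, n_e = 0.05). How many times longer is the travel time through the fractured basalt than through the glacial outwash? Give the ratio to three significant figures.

Unit 1 (glacial outwash): v = 142×0.0014/0.30 = 0.6627 m/d, t = 285/0.6627 = 430.1 d
Unit 2 (fractured basalt): v = 2.75×0.0014/0.05 = 0.07700 m/d, t = 285/0.07700 = 3701 d
t(fractured basalt) / t(glacial outwash) = 3701/430.1 = 8.61

8.61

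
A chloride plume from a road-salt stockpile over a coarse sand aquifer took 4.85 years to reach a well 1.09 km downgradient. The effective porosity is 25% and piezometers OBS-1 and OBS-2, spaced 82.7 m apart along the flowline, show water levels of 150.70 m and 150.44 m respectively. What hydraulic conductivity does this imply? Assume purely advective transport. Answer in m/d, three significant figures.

49.0 m/d

Hydraulic gradient i = (150.70 − 150.44) / 82.7 = 0.26 / 82.7 = 0.003144
t = 4.85 years = 1770 d
L = 1.09 km = 1090 m
v = L / t = 1090 / 1770 = 0.6157 m/d
K = v · n / i = 0.6157 × 0.25 / 0.003144 = 49.0 m/d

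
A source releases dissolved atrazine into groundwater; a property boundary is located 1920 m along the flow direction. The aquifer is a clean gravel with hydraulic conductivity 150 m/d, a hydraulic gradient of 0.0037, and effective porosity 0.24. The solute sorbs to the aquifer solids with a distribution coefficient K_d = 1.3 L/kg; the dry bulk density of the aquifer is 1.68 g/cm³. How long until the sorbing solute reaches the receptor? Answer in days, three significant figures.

8390 days

Darcy flux q = K·i = 150 × 0.0037 = 0.5550 m/d
v_s = q/n_e = 0.5550/0.24 = 2.313 m/d
Retardation R = 1 + ρ_b·K_d/n = 1 + 1.68×1.3/0.24 = 10.10
Contaminant velocity v_c = v/R = 2.313/10.10 = 0.2290 m/d
t = L/v_c = 1920/0.2290 = 8386 d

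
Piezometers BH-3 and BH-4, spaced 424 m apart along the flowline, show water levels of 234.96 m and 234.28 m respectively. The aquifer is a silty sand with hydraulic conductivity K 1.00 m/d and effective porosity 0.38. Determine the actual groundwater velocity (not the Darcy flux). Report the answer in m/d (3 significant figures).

Hydraulic gradient i = (234.96 − 234.28) / 424 = 0.68 / 424 = 0.001604
Specific discharge q = 1.00 × 0.001604 = 0.001604 m/d
Seepage velocity v = q / n = 0.001604 / 0.38 = 0.004220 m/d

0.00422 m/d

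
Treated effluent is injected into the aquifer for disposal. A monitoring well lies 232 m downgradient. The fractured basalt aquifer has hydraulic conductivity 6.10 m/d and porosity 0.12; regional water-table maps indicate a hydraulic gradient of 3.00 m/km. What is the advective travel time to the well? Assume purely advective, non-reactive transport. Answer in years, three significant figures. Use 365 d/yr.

4.17 years

Darcy flux q = K·i = 6.10 × 0.0030 = 0.01830 m/d
Seepage velocity v = q / n = 0.01830 / 0.12 = 0.1525 m/d
t = L / v = 232 / 0.1525 = 1521 d
   = 1521 / 365 = 4.17 yr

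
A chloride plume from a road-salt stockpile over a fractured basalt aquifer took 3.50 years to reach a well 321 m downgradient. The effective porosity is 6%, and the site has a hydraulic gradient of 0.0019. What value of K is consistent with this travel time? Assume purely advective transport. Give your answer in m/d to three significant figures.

t = 3.50 years = 1278 d
v = L / t = 321 / 1278 = 0.2513 m/d
K = v · n / i = 0.2513 × 0.06 / 0.0019 = 7.93 m/d

7.93 m/d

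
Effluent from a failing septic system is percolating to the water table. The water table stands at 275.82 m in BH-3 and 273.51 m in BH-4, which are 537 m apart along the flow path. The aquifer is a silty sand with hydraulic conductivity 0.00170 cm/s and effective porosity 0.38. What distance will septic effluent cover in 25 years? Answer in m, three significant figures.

152 m

Hydraulic gradient i = (275.82 − 273.51) / 537 = 2.31 / 537 = 0.004302
K = 0.00170 cm/s × 864 = 1.469 m/d
Darcy flux q = K·i = 1.469 × 0.004302 = 0.006318 m/d
Average linear velocity = 0.006318 / 0.38 = 0.01663 m/d
T = 25 yr × 365 = 9125 d
L = v × T = 0.01663 × 9125 = 151.7 m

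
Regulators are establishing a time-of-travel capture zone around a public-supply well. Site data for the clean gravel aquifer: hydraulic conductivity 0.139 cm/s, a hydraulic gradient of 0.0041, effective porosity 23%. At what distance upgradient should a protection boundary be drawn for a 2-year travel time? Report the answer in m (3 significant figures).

K = 0.139 cm/s × 864 = 120.1 m/d
Specific discharge q = 120.1 × 0.0041 = 0.4924 m/d
Seepage velocity v = q / n = 0.4924 / 0.23 = 2.141 m/d
T = 2 yr × 365 = 730 d
L = v × T = 2.141 × 730 = 1563 m

1560 m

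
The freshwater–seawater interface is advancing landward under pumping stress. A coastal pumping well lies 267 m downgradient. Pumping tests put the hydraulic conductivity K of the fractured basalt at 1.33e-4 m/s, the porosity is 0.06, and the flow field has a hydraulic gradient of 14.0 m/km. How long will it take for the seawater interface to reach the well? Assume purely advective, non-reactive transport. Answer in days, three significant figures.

99.6 days

K = 1.33e-4 m/s × 86400 s/d = 11.49 m/d
Specific discharge q = 11.49 × 0.014 = 0.1609 m/d
Seepage velocity v = q / n = 0.1609 / 0.06 = 2.681 m/d
t = L / v = 267 / 2.681 = 99.58 d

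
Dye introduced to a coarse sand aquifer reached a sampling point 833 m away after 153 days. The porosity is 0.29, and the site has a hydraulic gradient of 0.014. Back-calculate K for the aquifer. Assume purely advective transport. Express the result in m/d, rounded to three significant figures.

113 m/d

v = L / t = 833 / 153 = 5.444 m/d
K = v · n / i = 5.444 × 0.29 / 0.014 = 113 m/d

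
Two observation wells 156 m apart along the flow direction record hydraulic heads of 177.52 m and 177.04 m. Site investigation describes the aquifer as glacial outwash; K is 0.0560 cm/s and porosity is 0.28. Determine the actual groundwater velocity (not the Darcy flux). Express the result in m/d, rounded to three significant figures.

Hydraulic gradient i = (177.52 − 177.04) / 156 = 0.48 / 156 = 0.003077
K = 0.0560 cm/s × 864 = 48.38 m/d
q = Ki = 48.38 × 0.003077 = 0.1489 m/d
Seepage velocity v = q / n = 0.1489 / 0.28 = 0.5317 m/d

0.532 m/d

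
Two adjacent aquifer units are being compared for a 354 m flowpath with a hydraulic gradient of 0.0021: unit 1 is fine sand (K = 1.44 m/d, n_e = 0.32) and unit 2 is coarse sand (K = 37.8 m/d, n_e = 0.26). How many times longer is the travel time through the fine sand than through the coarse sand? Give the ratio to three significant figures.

Unit 1 (fine sand): v = 1.44×0.0021/0.32 = 0.009450 m/d, t = 354/0.009450 = 37460 d
Unit 2 (coarse sand): v = 37.8×0.0021/0.26 = 0.3053 m/d, t = 354/0.3053 = 1159 d
t(fine sand) / t(coarse sand) = 37460/1159 = 32.3

32.3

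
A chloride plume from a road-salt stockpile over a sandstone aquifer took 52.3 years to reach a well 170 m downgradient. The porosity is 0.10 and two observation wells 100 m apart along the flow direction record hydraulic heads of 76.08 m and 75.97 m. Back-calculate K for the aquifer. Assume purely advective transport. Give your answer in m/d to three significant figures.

Hydraulic gradient i = (76.08 − 75.97) / 100 = 0.11 / 100 = 0.001100
t = 52.3 years = 19090 d
v = L / t = 170 / 19090 = 0.008905 m/d
K = v · n / i = 0.008905 × 0.10 / 0.001100 = 0.810 m/d

0.810 m/d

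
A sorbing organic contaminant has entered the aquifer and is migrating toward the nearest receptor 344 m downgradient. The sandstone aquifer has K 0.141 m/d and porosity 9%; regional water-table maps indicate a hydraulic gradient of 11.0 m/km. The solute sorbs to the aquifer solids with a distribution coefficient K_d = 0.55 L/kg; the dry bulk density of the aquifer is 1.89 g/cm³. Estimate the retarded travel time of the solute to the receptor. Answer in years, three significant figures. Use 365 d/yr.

q = Ki = 0.141 × 0.011 = 0.001551 m/d
Seepage velocity v = q / n = 0.001551 / 0.09 = 0.01723 m/d
Retardation R = 1 + ρ_b·K_d/n = 1 + 1.89×0.55/0.09 = 12.55
Contaminant velocity v_c = v/R = 0.01723/12.55 = 0.001373 m/d
t = L/v_c = 344/0.001373 = 250500 d
   = 250500/365 = 686 yr

686 years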